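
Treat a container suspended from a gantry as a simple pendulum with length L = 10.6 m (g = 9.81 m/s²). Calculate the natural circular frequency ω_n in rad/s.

For a simple pendulum ω_n = √(g/L) = √(9.81/10.6) = √0.9255 = 0.9620 rad/s.

0.962 rad/s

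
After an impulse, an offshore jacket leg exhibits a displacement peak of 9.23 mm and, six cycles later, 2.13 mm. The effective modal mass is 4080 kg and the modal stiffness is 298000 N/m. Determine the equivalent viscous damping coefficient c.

2710 N·s/m

Logarithmic decrement δ = (1/n)·ln(x₀/x_n) = (1/6)·ln(9.23/2.13) = (1/6)·ln(4.333) = 0.2444.
ζ = δ/√(4π² + δ²) = 0.2444/√(39.48 + 0.0597) = 0.2444/6.288 = 0.03887.
c = ζ · 2√(km) = 0.03887 × 2√(298000 × 4080) = 0.03887 × 69740 = 2710 N·s/m.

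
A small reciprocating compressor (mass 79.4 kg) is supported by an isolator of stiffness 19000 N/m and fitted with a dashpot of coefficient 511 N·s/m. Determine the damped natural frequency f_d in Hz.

2.41 Hz

ω_n = √(k/m) = √(19000/79.4) = 15.47 rad/s.
Critical damping c_c = 2√(k·m) = 2√(19000 × 79.4) = 2457 N·s/m, so ζ = c/c_c = 511/2457 = 0.2080.
ω_d = ω_n√(1 − ζ²) = 15.47 × √(1 − 0.0433) = 15.13 rad/s.
f_d = ω_d/(2π) = 2.408 Hz.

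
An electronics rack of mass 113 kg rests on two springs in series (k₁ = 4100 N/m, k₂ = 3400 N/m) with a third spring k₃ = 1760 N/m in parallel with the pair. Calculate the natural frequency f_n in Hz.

Series pair: k_s = k₁k₂/(k₁+k₂) = (4100)(3400)/(4100 + 3400) = 1859 N/m. In parallel with k₃: k_eq = 1859 + 1760 = 3619 N/m.
ω_n = √(k_eq/m) = √(3619/113) = √32.02 = 5.659 rad/s.
f_n = ω_n/(2π) = 5.659/6.283 = 0.9006 Hz.

0.901 Hz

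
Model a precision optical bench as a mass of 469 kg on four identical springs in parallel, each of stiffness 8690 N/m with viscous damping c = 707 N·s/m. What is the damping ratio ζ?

Parallel springs add: k_eq = 4 × 8690 = 34760 N/m.
ω_n = √(k_eq/m) = √(34760/469) = 8.609 rad/s.
Critical damping c_c = 2√(k_eq·m) = 2√(34760 × 469) = 8075 N·s/m, so ζ = c/c_c = 707/8075 = 0.08755.

0.0876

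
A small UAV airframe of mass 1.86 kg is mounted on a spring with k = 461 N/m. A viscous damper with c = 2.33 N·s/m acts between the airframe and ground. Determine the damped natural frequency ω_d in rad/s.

15.7 rad/s

ω_n = √(k/m) = √(461.0/1.86) = 15.74 rad/s.
Critical damping c_c = 2√(k·m) = 2√(461.0 × 1.86) = 58.56 N·s/m, so ζ = c/c_c = 2.33/58.56 = 0.03978.
ω_d = ω_n√(1 − ζ²) = 15.74 × √(1 − 0.00158) = 15.73 rad/s.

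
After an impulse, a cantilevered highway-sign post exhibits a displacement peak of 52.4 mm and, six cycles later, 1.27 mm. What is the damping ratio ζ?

Logarithmic decrement δ = (1/n)·ln(x₀/x_n) = (1/6)·ln(52.4/1.27) = (1/6)·ln(41.26) = 0.6200.
ζ = δ/√(4π² + δ²) = 0.6200/√(39.48 + 0.384) = 0.6200/6.314 = 0.09820.

0.0982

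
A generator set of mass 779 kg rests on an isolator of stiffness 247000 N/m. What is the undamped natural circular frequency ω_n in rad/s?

17.8 rad/s

ω_n = √(k/m) = √(247000/779) = √317.1 = 17.81 rad/s.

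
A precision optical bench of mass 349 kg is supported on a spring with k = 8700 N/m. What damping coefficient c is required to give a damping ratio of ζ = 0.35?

c_c = 2√(k·m) = 2√(8700 × 349) = 3485 N·s/m.
c = ζ·c_c = 0.35 × 3485 = 1220 N·s/m.

1220 N·s/m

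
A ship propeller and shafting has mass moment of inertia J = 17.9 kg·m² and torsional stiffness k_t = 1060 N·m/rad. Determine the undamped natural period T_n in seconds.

ω_n = √(k_t/J) = √(1060/17.9) = √59.22 = 7.695 rad/s.
T_n = 2π/ω_n = 6.283/7.695 = 0.8165 s.

0.816 s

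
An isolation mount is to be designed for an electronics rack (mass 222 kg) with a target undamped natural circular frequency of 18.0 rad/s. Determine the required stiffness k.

71900 N/m

k = m·ω_n² = 222 × 18.00² = 222 × 324.0 = 71930 N/m.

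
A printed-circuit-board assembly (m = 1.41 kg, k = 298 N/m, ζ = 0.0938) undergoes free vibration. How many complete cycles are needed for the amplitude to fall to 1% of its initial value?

Logarithmic decrement δ = 2πζ/√(1 − ζ²) = 2π × 0.09380/√(1 − 0.00880) = 0.5920.
x_n/x₀ = e^(−nδ) ≤ 0.01; take ln: n ≥ ln(1/0.01)/δ = 4.605/0.5920 = 7.779.
So 8 complete cycles are required.

8 cycles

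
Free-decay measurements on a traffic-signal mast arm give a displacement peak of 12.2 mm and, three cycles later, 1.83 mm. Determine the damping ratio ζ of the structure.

Logarithmic decrement δ = (1/n)·ln(x₀/x_n) = (1/3)·ln(12.2/1.83) = (1/3)·ln(6.667) = 0.6324.
ζ = δ/√(4π² + δ²) = 0.6324/√(39.48 + 0.400) = 0.6324/6.315 = 0.1001.

0.100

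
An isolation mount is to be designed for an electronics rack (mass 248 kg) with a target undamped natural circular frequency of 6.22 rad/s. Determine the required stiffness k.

k = m·ω_n² = 248 × 6.220² = 248 × 38.69 = 9595 N/m.

9590 N/m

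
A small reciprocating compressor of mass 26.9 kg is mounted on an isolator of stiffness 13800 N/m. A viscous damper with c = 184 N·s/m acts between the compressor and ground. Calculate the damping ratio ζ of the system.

ω_n = √(k/m) = √(13800/26.9) = 22.65 rad/s.
Critical damping c_c = 2√(k·m) = 2√(13800 × 26.9) = 1219 N·s/m, so ζ = c/c_c = 184/1219 = 0.1510.

0.151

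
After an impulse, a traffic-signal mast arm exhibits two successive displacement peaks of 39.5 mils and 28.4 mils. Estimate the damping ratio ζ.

0.0524

Logarithmic decrement δ = (1/n)·ln(x₀/x_n) = (1/1)·ln(39.5/28.4) = (1/1)·ln(1.391) = 0.3299.
ζ = δ/√(4π² + δ²) = 0.3299/√(39.48 + 0.109) = 0.3299/6.292 = 0.05243.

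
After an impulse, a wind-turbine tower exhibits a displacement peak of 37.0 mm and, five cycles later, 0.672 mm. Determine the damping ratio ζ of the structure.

0.127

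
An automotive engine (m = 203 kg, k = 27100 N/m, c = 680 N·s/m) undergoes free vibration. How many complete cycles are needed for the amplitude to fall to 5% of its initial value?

ζ = c/(2√(km)) = 680/(2√(27100 × 203)) = 680/4691 = 0.1450.
Logarithmic decrement δ = 2πζ/√(1 − ζ²) = 2π × 0.1450/√(1 − 0.0210) = 0.9205.
x_n/x₀ = e^(−nδ) ≤ 0.05; take ln: n ≥ ln(1/0.05)/δ = 2.996/0.9205 = 3.254.
So 4 complete cycles are required.

4 cycles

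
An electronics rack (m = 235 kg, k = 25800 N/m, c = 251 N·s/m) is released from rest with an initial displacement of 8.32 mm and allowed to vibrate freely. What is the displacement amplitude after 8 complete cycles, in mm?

0.640 mm

ζ = c/(2√(km)) = 251/(2√(25800 × 235)) = 251/4925 = 0.05097.
Logarithmic decrement δ = 2πζ/√(1 − ζ²) = 2π × 0.05097/√(1 − 0.00260) = 0.3207.
After n cycles, x_n/x₀ = e^(−nδ), so x_8 = 8.32 × e^(−8 × 0.3207) = 8.32 × 0.07690 = 0.6398 mm.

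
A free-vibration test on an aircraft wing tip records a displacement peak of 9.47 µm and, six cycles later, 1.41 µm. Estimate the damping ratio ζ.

0.0505

Logarithmic decrement δ = (1/n)·ln(x₀/x_n) = (1/6)·ln(9.47/1.41) = (1/6)·ln(6.716) = 0.3174.
ζ = δ/√(4π² + δ²) = 0.3174/√(39.48 + 0.101) = 0.3174/6.291 = 0.05046.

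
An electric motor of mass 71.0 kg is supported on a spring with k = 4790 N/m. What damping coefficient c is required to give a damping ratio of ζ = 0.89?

c_c = 2√(k·m) = 2√(4790 × 71.0) = 1166 N·s/m.
c = ζ·c_c = 0.89 × 1166 = 1038 N·s/m.

1040 N·s/m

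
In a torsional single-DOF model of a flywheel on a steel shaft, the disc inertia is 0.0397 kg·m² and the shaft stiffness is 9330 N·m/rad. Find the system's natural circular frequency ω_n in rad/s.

ω_n = √(k_t/J) = √(9330/0.0397) = √235000 = 484.8 rad/s.

485 rad/s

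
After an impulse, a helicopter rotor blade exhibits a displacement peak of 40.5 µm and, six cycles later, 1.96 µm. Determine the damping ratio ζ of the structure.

0.0801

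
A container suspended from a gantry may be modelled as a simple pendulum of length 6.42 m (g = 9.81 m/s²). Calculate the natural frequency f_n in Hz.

For a simple pendulum ω_n = √(g/L) = √(9.81/6.42) = √1.528 = 1.236 rad/s.
f_n = ω_n/(2π) = 1.236/6.283 = 0.1967 Hz.

0.197 Hz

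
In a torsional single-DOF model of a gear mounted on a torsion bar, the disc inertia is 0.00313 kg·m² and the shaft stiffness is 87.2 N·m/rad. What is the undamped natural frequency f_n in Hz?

26.6 Hz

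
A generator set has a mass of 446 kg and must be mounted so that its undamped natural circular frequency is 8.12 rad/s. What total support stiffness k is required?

29400 N/m

k = m·ω_n² = 446 × 8.120² = 446 × 65.93 = 29410 N/m.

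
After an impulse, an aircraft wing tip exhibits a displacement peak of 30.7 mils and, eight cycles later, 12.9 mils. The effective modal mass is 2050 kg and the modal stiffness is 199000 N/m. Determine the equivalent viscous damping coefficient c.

697 N·s/m

Logarithmic decrement δ = (1/n)·ln(x₀/x_n) = (1/8)·ln(30.7/12.9) = (1/8)·ln(2.380) = 0.1084.
ζ = δ/√(4π² + δ²) = 0.1084/√(39.48 + 0.0117) = 0.1084/6.284 = 0.01725.
c = ζ · 2√(km) = 0.01725 × 2√(199000 × 2050) = 0.01725 × 40400 = 696.7 N·s/m.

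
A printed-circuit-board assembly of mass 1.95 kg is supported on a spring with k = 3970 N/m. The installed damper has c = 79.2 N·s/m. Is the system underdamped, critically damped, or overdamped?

c_c = 2√(k·m) = 176.0 N·s/m; ζ = c/c_c = 79.2/176.0 = 0.450.
Since ζ < 1 the system is underdamped.

underdamped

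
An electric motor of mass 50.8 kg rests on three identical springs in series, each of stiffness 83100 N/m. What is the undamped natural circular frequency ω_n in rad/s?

23.4 rad/s

Series springs: 1/k_eq = 3/83100, so k_eq = 83100/3 = 27700 N/m.
ω_n = √(k_eq/m) = √(27700/50.8) = √545.3 = 23.35 rad/s.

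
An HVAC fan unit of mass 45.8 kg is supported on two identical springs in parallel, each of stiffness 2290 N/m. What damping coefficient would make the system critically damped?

916 N·s/m

Parallel springs add: k_eq = 2 × 2290 = 4580 N/m.
c_c = 2√(k_eq·m) = 2√(4580 × 45.8) = 2 × 458.0 = 916.0 N·s/m.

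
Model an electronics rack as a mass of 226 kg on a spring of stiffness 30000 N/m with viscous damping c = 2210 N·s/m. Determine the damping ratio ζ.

0.424

ω_n = √(k/m) = √(30000/226) = 11.52 rad/s.
Critical damping c_c = 2√(k·m) = 2√(30000 × 226) = 5208 N·s/m, so ζ = c/c_c = 2210/5208 = 0.4244.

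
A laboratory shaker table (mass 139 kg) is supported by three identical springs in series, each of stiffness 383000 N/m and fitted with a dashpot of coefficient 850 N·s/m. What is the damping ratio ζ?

0.101

Series springs: 1/k_eq = 3/383000, so k_eq = 383000/3 = 127700 N/m.
ω_n = √(k_eq/m) = √(127700/139) = 30.31 rad/s.
Critical damping c_c = 2√(k_eq·m) = 2√(127700 × 139) = 8425 N·s/m, so ζ = c/c_c = 850/8425 = 0.1009.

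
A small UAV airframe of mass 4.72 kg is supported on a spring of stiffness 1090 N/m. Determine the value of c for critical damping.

143 N·s/m

c_c = 2√(k·m) = 2√(1090 × 4.72) = 2 × 71.73 = 143.5 N·s/m.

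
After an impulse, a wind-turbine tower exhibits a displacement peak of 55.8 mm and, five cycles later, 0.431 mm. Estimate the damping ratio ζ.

Logarithmic decrement δ = (1/n)·ln(x₀/x_n) = (1/5)·ln(55.8/0.431) = (1/5)·ln(129.5) = 0.9727.
ζ = δ/√(4π² + δ²) = 0.9727/√(39.48 + 0.946) = 0.9727/6.358 = 0.1530.

0.153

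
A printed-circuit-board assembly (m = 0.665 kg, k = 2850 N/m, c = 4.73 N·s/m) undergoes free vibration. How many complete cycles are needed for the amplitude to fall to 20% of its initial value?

ζ = c/(2√(km)) = 4.73/(2√(2850 × 0.665)) = 4.73/87.07 = 0.05432.
Logarithmic decrement δ = 2πζ/√(1 − ζ²) = 2π × 0.05432/√(1 − 0.00295) = 0.3418.
x_n/x₀ = e^(−nδ) ≤ 0.2; take ln: n ≥ ln(1/0.2)/δ = 1.609/0.3418 = 4.708.
So 5 complete cycles are required.

5 cycles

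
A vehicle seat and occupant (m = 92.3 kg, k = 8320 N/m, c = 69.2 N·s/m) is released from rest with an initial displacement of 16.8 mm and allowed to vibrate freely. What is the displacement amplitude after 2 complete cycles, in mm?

10.2 mm

ζ = c/(2√(km)) = 69.2/(2√(8320 × 92.3)) = 69.2/1753 = 0.03948.
Logarithmic decrement δ = 2πζ/√(1 − ζ²) = 2π × 0.03948/√(1 − 0.00156) = 0.2483.
After n cycles, x_n/x₀ = e^(−nδ), so x_2 = 16.8 × e^(−2 × 0.2483) = 16.8 × 0.6086 = 10.22 mm.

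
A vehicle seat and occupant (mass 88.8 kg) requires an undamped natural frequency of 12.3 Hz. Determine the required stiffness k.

ω_n = 2πf_n = 2π × 12.3 = 77.28 rad/s.
k = m·ω_n² = 88.8 × 77.28² = 88.8 × 5973 = 530400 N/m.

530000 N/m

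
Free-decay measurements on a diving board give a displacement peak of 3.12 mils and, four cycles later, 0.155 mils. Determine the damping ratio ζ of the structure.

Logarithmic decrement δ = (1/n)·ln(x₀/x_n) = (1/4)·ln(3.12/0.155) = (1/4)·ln(20.13) = 0.7505.
ζ = δ/√(4π² + δ²) = 0.7505/√(39.48 + 0.563) = 0.7505/6.328 = 0.1186.

0.119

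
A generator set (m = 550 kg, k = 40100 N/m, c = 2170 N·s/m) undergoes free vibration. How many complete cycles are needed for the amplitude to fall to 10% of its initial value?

2 cycles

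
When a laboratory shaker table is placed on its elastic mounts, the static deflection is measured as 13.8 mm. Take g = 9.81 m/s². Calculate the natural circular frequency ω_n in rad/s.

ω_n = √(g/δ_st) = √(9.81/0.0138) = √710.9 = 26.66 rad/s.

26.7 rad/s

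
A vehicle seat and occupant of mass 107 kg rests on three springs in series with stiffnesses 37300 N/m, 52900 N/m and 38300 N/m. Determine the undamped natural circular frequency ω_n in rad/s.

11.4 rad/s

Series springs: 1/k_eq = 1/37300 + 1/52900 + 1/38300 = 7.182×10^-5, so k_eq = 13920 N/m.
ω_n = √(k_eq/m) = √(13920/107) = √130.1 = 11.41 rad/s.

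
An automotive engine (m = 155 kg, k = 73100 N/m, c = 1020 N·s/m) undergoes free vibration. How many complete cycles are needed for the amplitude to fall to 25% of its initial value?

2 cycles

ζ = c/(2√(km)) = 1020/(2√(73100 × 155)) = 1020/6732 = 0.1515.
Logarithmic decrement δ = 2πζ/√(1 − ζ²) = 2π × 0.1515/√(1 − 0.0230) = 0.9631.
x_n/x₀ = e^(−nδ) ≤ 0.25; take ln: n ≥ ln(1/0.25)/δ = 1.386/0.9631 = 1.439.
So 2 complete cycles are required.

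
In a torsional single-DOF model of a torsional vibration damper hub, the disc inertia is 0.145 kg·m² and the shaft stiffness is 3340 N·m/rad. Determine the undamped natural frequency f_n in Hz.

24.2 Hz

ω_n = √(k_t/J) = √(3340/0.145) = √23030 = 151.8 rad/s.
f_n = ω_n/(2π) = 151.8/6.283 = 24.16 Hz.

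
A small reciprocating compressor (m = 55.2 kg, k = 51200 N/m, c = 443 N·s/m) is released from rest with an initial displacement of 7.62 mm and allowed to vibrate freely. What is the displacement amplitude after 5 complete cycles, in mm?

ζ = c/(2√(km)) = 443/(2√(51200 × 55.2)) = 443/3362 = 0.1318.
Logarithmic decrement δ = 2πζ/√(1 − ζ²) = 2π × 0.1318/√(1 − 0.0174) = 0.8351.
After n cycles, x_n/x₀ = e^(−nδ), so x_5 = 7.62 × e^(−5 × 0.8351) = 7.62 × 0.01537 = 0.1171 mm.

0.117 mm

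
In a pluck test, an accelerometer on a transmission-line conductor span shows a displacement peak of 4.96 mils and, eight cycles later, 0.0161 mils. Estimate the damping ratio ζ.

0.113

Logarithmic decrement δ = (1/n)·ln(x₀/x_n) = (1/8)·ln(4.96/0.0161) = (1/8)·ln(308.1) = 0.7163.
ζ = δ/√(4π² + δ²) = 0.7163/√(39.48 + 0.513) = 0.7163/6.324 = 0.1133.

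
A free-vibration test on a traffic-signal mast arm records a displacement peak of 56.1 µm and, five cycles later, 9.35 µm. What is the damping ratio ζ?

0.0569

Logarithmic decrement δ = (1/n)·ln(x₀/x_n) = (1/5)·ln(56.1/9.35) = (1/5)·ln(6.000) = 0.3584.
ζ = δ/√(4π² + δ²) = 0.3584/√(39.48 + 0.128) = 0.3584/6.293 = 0.05694.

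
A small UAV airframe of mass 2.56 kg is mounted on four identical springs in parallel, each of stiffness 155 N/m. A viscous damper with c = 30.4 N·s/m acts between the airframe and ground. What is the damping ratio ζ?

0.382

Parallel springs add: k_eq = 4 × 155 = 620.0 N/m.
ω_n = √(k_eq/m) = √(620.0/2.56) = 15.56 rad/s.
Critical damping c_c = 2√(k_eq·m) = 2√(620.0 × 2.56) = 79.68 N·s/m, so ζ = c/c_c = 30.4/79.68 = 0.3815.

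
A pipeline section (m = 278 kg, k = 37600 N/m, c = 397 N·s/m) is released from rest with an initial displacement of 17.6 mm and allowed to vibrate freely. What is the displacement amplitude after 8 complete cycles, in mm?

0.799 mm

ζ = c/(2√(km)) = 397/(2√(37600 × 278)) = 397/6466 = 0.06140.
Logarithmic decrement δ = 2πζ/√(1 − ζ²) = 2π × 0.06140/√(1 − 0.00377) = 0.3865.
After n cycles, x_n/x₀ = e^(−nδ), so x_8 = 17.6 × e^(−8 × 0.3865) = 17.6 × 0.04541 = 0.7993 mm.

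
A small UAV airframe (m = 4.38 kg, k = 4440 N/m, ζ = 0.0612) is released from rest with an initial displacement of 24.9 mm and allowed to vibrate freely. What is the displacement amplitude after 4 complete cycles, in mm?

5.33 mm

Logarithmic decrement δ = 2πζ/√(1 − ζ²) = 2π × 0.06120/√(1 − 0.00375) = 0.3853.
After n cycles, x_n/x₀ = e^(−nδ), so x_4 = 24.9 × e^(−4 × 0.3853) = 24.9 × 0.2142 = 5.333 mm.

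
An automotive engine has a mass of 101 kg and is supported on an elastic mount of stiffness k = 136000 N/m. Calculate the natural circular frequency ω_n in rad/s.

36.7 rad/s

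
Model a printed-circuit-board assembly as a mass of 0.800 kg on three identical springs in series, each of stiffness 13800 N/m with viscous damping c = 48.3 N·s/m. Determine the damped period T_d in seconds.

0.0903 s

Series springs: 1/k_eq = 3/13800, so k_eq = 13800/3 = 4600 N/m.
ω_n = √(k_eq/m) = √(4600/0.800) = 75.83 rad/s.
Critical damping c_c = 2√(k_eq·m) = 2√(4600 × 0.800) = 121.3 N·s/m, so ζ = c/c_c = 48.3/121.3 = 0.3981.
ω_d = ω_n√(1 − ζ²) = 75.83 × √(1 − 0.158) = 69.56 rad/s.
T_d = 2π/ω_d = 0.09033 s.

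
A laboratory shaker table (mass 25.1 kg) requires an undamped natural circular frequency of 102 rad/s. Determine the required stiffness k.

261000 N/m

k = m·ω_n² = 25.1 × 102.0² = 25.1 × 10400 = 261100 N/m.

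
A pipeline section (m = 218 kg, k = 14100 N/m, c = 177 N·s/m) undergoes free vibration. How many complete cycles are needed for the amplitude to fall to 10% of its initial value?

8 cycles

ζ = c/(2√(km)) = 177/(2√(14100 × 218)) = 177/3506 = 0.05048.
Logarithmic decrement δ = 2πζ/√(1 − ζ²) = 2π × 0.05048/√(1 − 0.00255) = 0.3176.
x_n/x₀ = e^(−nδ) ≤ 0.1; take ln: n ≥ ln(1/0.1)/δ = 2.303/0.3176 = 7.251.
So 8 complete cycles are required.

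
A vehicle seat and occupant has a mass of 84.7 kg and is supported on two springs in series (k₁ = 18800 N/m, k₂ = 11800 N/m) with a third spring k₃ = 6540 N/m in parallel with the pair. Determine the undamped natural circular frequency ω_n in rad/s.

Series pair: k_s = k₁k₂/(k₁+k₂) = (18800)(11800)/(18800 + 11800) = 7250 N/m. In parallel with k₃: k_eq = 7250 + 6540 = 13790 N/m.
ω_n = √(k_eq/m) = √(13790/84.7) = √162.8 = 12.76 rad/s.

12.8 rad/s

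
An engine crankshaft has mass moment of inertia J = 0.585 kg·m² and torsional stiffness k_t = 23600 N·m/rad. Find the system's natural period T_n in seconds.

ω_n = √(k_t/J) = √(23600/0.585) = √40340 = 200.9 rad/s.
T_n = 2π/ω_n = 6.283/200.9 = 0.03128 s.

0.0313 s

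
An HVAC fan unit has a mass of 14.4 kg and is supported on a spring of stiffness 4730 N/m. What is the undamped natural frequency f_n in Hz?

ω_n = √(k/m) = √(4730/14.4) = √328.5 = 18.12 rad/s.
f_n = ω_n/(2π) = 18.12/6.283 = 2.884 Hz.

2.88 Hz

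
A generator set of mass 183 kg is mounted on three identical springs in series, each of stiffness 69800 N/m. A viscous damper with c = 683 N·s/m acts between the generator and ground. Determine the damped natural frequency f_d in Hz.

1.77 Hz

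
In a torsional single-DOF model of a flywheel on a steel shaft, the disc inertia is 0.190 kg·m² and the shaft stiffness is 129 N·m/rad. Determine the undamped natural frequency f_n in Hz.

ω_n = √(k_t/J) = √(129/0.190) = √678.9 = 26.06 rad/s.
f_n = ω_n/(2π) = 26.06/6.283 = 4.147 Hz.

4.15 Hz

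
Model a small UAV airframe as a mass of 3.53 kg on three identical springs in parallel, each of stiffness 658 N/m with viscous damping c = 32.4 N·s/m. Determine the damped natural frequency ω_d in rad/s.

Parallel springs add: k_eq = 3 × 658 = 1974 N/m.
ω_n = √(k_eq/m) = √(1974/3.53) = 23.65 rad/s.
Critical damping c_c = 2√(k_eq·m) = 2√(1974 × 3.53) = 167.0 N·s/m, so ζ = c/c_c = 32.4/167.0 = 0.1941.
ω_d = ω_n√(1 − ζ²) = 23.65 × √(1 − 0.0377) = 23.20 rad/s.

23.2 rad/s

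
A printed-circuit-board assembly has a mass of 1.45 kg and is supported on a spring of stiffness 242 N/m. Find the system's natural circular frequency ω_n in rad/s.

12.9 rad/s

ω_n = √(k/m) = √(242.0/1.45) = √166.9 = 12.92 rad/s.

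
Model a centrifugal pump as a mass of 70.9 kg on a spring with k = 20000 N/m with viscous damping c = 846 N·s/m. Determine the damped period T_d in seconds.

ω_n = √(k/m) = √(20000/70.9) = 16.80 rad/s.
Critical damping c_c = 2√(k·m) = 2√(20000 × 70.9) = 2382 N·s/m, so ζ = c/c_c = 846/2382 = 0.3552.
ω_d = ω_n√(1 − ζ²) = 16.80 × √(1 − 0.126) = 15.70 rad/s.
T_d = 2π/ω_d = 0.4002 s.

0.400 s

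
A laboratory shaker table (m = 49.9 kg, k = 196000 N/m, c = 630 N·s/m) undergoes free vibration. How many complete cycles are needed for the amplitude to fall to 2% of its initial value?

ζ = c/(2√(km)) = 630/(2√(196000 × 49.9)) = 630/6255 = 0.1007.
Logarithmic decrement δ = 2πζ/√(1 − ζ²) = 2π × 0.1007/√(1 − 0.0101) = 0.6361.
x_n/x₀ = e^(−nδ) ≤ 0.02; take ln: n ≥ ln(1/0.02)/δ = 3.912/0.6361 = 6.150.
So 7 complete cycles are required.

7 cycles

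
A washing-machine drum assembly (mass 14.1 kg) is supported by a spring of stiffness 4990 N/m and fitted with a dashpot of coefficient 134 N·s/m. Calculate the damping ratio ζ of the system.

0.253

ω_n = √(k/m) = √(4990/14.1) = 18.81 rad/s.
Critical damping c_c = 2√(k·m) = 2√(4990 × 14.1) = 530.5 N·s/m, so ζ = c/c_c = 134/530.5 = 0.2526.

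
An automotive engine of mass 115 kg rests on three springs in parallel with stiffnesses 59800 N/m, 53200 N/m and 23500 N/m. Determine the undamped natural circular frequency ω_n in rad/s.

Parallel springs add: k_eq = 59800 + 53200 + 23500 = 136500 N/m.
ω_n = √(k_eq/m) = √(136500/115) = √1187 = 34.45 rad/s.

34.5 rad/s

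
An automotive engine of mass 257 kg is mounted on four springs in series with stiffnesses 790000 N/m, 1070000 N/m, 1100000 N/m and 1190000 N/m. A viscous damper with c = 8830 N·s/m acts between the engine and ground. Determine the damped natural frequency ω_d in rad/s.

Series springs: 1/k_eq = 1/790000 + 1/1070000 + 1/1100000 + 1/1190000 = 3.950×10^-6, so k_eq = 253200 N/m.
ω_n = √(k_eq/m) = √(253200/257) = 31.39 rad/s.
Critical damping c_c = 2√(k_eq·m) = 2√(253200 × 257) = 16130 N·s/m, so ζ = c/c_c = 8830/16130 = 0.5473.
ω_d = ω_n√(1 − ζ²) = 31.39 × √(1 − 0.300) = 26.27 rad/s.

26.3 rad/s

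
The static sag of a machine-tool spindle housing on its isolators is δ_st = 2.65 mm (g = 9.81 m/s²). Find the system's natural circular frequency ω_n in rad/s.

60.8 rad/s

ω_n = √(g/δ_st) = √(9.81/0.00265) = √3702 = 60.84 rad/s.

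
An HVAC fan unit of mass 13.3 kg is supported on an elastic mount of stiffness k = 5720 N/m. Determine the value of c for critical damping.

552 N·s/m

c_c = 2√(k·m) = 2√(5720 × 13.3) = 2 × 275.8 = 551.6 N·s/m.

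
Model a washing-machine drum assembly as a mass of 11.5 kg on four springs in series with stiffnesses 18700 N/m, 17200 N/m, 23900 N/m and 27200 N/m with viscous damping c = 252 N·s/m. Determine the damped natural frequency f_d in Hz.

2.92 Hz

Series springs: 1/k_eq = 1/18700 + 1/17200 + 1/23900 + 1/27200 = 0.0001902, so k_eq = 5257 N/m.
ω_n = √(k_eq/m) = √(5257/11.5) = 21.38 rad/s.
Critical damping c_c = 2√(k_eq·m) = 2√(5257 × 11.5) = 491.8 N·s/m, so ζ = c/c_c = 252/491.8 = 0.5124.
ω_d = ω_n√(1 − ζ²) = 21.38 × √(1 − 0.263) = 18.36 rad/s.
f_d = ω_d/(2π) = 2.922 Hz.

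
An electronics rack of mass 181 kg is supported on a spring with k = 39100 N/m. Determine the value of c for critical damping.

5320 N·s/m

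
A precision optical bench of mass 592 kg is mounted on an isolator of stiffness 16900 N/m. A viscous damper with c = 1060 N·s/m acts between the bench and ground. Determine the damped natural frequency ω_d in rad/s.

ω_n = √(k/m) = √(16900/592) = 5.343 rad/s.
Critical damping c_c = 2√(k·m) = 2√(16900 × 592) = 6326 N·s/m, so ζ = c/c_c = 1060/6326 = 0.1676.
ω_d = ω_n√(1 − ζ²) = 5.343 × √(1 − 0.0281) = 5.267 rad/s.

5.27 rad/s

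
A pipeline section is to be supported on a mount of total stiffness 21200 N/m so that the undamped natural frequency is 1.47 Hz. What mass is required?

ω_n = 2πf_n = 2π × 1.47 = 9.236 rad/s.
m = k/ω_n² = 21200/9.236² = 21200/85.31 = 248.5 kg.

249 kg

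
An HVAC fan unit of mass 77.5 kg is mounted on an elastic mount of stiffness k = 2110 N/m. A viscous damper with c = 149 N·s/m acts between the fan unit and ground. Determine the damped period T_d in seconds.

ω_n = √(k/m) = √(2110/77.5) = 5.218 rad/s.
Critical damping c_c = 2√(k·m) = 2√(2110 × 77.5) = 808.8 N·s/m, so ζ = c/c_c = 149/808.8 = 0.1842.
ω_d = ω_n√(1 − ζ²) = 5.218 × √(1 − 0.0339) = 5.129 rad/s.
T_d = 2π/ω_d = 1.225 s.

1.23 s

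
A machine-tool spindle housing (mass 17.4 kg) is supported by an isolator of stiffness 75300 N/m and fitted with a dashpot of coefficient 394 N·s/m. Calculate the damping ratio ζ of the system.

0.172

ω_n = √(k/m) = √(75300/17.4) = 65.78 rad/s.
Critical damping c_c = 2√(k·m) = 2√(75300 × 17.4) = 2289 N·s/m, so ζ = c/c_c = 394/2289 = 0.1721.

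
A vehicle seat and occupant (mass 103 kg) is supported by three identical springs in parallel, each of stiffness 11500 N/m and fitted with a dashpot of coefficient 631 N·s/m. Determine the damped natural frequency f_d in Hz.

Parallel springs add: k_eq = 3 × 11500 = 34500 N/m.
ω_n = √(k_eq/m) = √(34500/103) = 18.30 rad/s.
Critical damping c_c = 2√(k_eq·m) = 2√(34500 × 103) = 3770 N·s/m, so ζ = c/c_c = 631/3770 = 0.1674.
ω_d = ω_n√(1 − ζ²) = 18.30 × √(1 − 0.0280) = 18.04 rad/s.
f_d = ω_d/(2π) = 2.872 Hz.

2.87 Hz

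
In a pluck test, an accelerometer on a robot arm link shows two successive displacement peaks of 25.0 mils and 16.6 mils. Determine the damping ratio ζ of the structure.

0.0650

Logarithmic decrement δ = (1/n)·ln(x₀/x_n) = (1/1)·ln(25.0/16.6) = (1/1)·ln(1.506) = 0.4095.
ζ = δ/√(4π² + δ²) = 0.4095/√(39.48 + 0.168) = 0.4095/6.297 = 0.06503.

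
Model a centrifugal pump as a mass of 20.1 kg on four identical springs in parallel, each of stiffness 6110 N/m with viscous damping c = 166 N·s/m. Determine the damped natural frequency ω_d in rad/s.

34.6 rad/s

Parallel springs add: k_eq = 4 × 6110 = 24440 N/m.
ω_n = √(k_eq/m) = √(24440/20.1) = 34.87 rad/s.
Critical damping c_c = 2√(k_eq·m) = 2√(24440 × 20.1) = 1402 N·s/m, so ζ = c/c_c = 166/1402 = 0.1184.
ω_d = ω_n√(1 − ζ²) = 34.87 × √(1 − 0.0140) = 34.62 rad/s.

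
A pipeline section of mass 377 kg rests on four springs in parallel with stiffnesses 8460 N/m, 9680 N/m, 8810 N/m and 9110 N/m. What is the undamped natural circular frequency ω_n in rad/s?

Parallel springs add: k_eq = 8460 + 9680 + 8810 + 9110 = 36060 N/m.
ω_n = √(k_eq/m) = √(36060/377) = √95.65 = 9.780 rad/s.

9.78 rad/s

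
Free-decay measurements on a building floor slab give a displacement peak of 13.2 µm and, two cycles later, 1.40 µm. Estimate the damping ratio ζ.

Logarithmic decrement δ = (1/n)·ln(x₀/x_n) = (1/2)·ln(13.2/1.40) = (1/2)·ln(9.429) = 1.122.
ζ = δ/√(4π² + δ²) = 1.122/√(39.48 + 1.26) = 1.122/6.383 = 0.1758.

0.176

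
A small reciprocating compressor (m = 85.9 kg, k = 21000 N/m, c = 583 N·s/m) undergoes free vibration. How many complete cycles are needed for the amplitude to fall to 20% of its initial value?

ζ = c/(2√(km)) = 583/(2√(21000 × 85.9)) = 583/2686 = 0.2170.
Logarithmic decrement δ = 2πζ/√(1 − ζ²) = 2π × 0.2170/√(1 − 0.0471) = 1.397.
x_n/x₀ = e^(−nδ) ≤ 0.2; take ln: n ≥ ln(1/0.2)/δ = 1.609/1.397 = 1.152.
So 2 complete cycles are required.

2 cycles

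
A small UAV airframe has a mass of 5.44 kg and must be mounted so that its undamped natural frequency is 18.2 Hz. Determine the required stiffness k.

71100 N/m

ω_n = 2πf_n = 2π × 18.2 = 114.4 rad/s.
k = m·ω_n² = 5.44 × 114.4² = 5.44 × 13080 = 71140 N/m.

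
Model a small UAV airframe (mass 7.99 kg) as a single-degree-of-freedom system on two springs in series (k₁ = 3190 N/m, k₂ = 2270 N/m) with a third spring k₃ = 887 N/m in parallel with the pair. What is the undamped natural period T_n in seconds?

Series pair: k_s = k₁k₂/(k₁+k₂) = (3190)(2270)/(3190 + 2270) = 1326 N/m. In parallel with k₃: k_eq = 1326 + 887 = 2213 N/m.
ω_n = √(k_eq/m) = √(2213/7.99) = √277.0 = 16.64 rad/s.
T_n = 2π/ω_n = 6.283/16.64 = 0.3775 s.

0.378 s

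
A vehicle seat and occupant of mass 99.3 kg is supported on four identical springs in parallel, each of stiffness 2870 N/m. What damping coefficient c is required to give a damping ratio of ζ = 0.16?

342 N·s/m

Parallel springs add: k_eq = 4 × 2870 = 11480 N/m.
c_c = 2√(k_eq·m) = 2√(11480 × 99.3) = 2135 N·s/m.
c = ζ·c_c = 0.16 × 2135 = 341.7 N·s/m.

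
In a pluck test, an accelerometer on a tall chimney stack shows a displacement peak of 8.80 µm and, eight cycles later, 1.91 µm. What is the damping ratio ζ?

0.0304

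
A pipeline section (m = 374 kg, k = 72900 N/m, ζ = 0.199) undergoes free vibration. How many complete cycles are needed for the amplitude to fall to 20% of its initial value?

2 cycles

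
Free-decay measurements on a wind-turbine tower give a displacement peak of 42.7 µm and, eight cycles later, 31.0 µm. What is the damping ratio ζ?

0.00637

Logarithmic decrement δ = (1/n)·ln(x₀/x_n) = (1/8)·ln(42.7/31.0) = (1/8)·ln(1.377) = 0.04003.
ζ = δ/√(4π² + δ²) = 0.04003/√(39.48 + 0.00160) = 0.04003/6.283 = 0.006370.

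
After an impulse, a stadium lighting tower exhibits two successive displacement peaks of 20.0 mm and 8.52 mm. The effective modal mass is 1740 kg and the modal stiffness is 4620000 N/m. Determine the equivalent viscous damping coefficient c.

24100 N·s/m

Logarithmic decrement δ = (1/n)·ln(x₀/x_n) = (1/1)·ln(20.0/8.52) = (1/1)·ln(2.347) = 0.8533.
ζ = δ/√(4π² + δ²) = 0.8533/√(39.48 + 0.728) = 0.8533/6.341 = 0.1346.
c = ζ · 2√(km) = 0.1346 × 2√(4620000 × 1740) = 0.1346 × 179300 = 24130 N·s/m.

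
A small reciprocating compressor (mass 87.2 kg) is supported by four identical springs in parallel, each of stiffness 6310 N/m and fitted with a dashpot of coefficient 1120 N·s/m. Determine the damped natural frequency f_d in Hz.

2.51 Hz

Parallel springs add: k_eq = 4 × 6310 = 25240 N/m.
ω_n = √(k_eq/m) = √(25240/87.2) = 17.01 rad/s.
Critical damping c_c = 2√(k_eq·m) = 2√(25240 × 87.2) = 2967 N·s/m, so ζ = c/c_c = 1120/2967 = 0.3775.
ω_d = ω_n√(1 − ζ²) = 17.01 × √(1 − 0.142) = 15.75 rad/s.
f_d = ω_d/(2π) = 2.507 Hz.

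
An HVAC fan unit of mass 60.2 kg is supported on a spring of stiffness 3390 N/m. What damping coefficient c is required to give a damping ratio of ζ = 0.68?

614 N·s/m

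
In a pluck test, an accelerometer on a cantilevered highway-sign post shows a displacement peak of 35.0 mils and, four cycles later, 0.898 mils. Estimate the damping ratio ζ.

Logarithmic decrement δ = (1/n)·ln(x₀/x_n) = (1/4)·ln(35.0/0.898) = (1/4)·ln(38.98) = 0.9157.
ζ = δ/√(4π² + δ²) = 0.9157/√(39.48 + 0.839) = 0.9157/6.350 = 0.1442.

0.144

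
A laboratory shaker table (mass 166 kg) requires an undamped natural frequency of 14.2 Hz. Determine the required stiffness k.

ω_n = 2πf_n = 2π × 14.2 = 89.22 rad/s.
k = m·ω_n² = 166 × 89.22² = 166 × 7960 = 1321000 N/m.

1320000 N/m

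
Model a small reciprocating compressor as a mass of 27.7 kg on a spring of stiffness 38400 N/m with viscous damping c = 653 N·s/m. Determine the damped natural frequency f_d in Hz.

ω_n = √(k/m) = √(38400/27.7) = 37.23 rad/s.
Critical damping c_c = 2√(k·m) = 2√(38400 × 27.7) = 2063 N·s/m, so ζ = c/c_c = 653/2063 = 0.3166.
ω_d = ω_n√(1 − ζ²) = 37.23 × √(1 − 0.100) = 35.32 rad/s.
f_d = ω_d/(2π) = 5.621 Hz.

5.62 Hz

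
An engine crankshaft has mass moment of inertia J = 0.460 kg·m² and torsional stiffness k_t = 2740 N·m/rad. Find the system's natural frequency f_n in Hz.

ω_n = √(k_t/J) = √(2740/0.460) = √5957 = 77.18 rad/s.
f_n = ω_n/(2π) = 77.18/6.283 = 12.28 Hz.

12.3 Hz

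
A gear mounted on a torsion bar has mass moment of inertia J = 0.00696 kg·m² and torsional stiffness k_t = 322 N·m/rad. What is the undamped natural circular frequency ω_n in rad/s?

215 rad/s

ω_n = √(k_t/J) = √(322/0.00696) = √46260 = 215.1 rad/s.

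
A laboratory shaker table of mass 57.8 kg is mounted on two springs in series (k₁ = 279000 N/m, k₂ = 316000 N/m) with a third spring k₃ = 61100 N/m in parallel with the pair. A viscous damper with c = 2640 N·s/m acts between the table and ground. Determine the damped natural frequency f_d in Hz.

8.86 Hz

Series pair: k_s = k₁k₂/(k₁+k₂) = (279000)(316000)/(279000 + 316000) = 148200 N/m. In parallel with k₃: k_eq = 148200 + 61100 = 209300 N/m.
ω_n = √(k_eq/m) = √(209300/57.8) = 60.17 rad/s.
Critical damping c_c = 2√(k_eq·m) = 2√(209300 × 57.8) = 6956 N·s/m, so ζ = c/c_c = 2640/6956 = 0.3795.
ω_d = ω_n√(1 − ζ²) = 60.17 × √(1 − 0.144) = 55.67 rad/s.
f_d = ω_d/(2π) = 8.860 Hz.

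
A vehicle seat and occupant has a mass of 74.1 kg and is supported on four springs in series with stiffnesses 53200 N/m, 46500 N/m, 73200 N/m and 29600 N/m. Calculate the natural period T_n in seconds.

Series springs: 1/k_eq = 1/53200 + 1/46500 + 1/73200 + 1/29600 = 8.775×10^-5, so k_eq = 11400 N/m.
ω_n = √(k_eq/m) = √(11400/74.1) = √153.8 = 12.40 rad/s.
T_n = 2π/ω_n = 6.283/12.40 = 0.5066 s.

0.507 s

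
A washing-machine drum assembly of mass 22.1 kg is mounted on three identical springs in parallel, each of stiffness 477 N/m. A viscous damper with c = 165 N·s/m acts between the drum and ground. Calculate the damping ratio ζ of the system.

0.464

Parallel springs add: k_eq = 3 × 477 = 1431 N/m.
ω_n = √(k_eq/m) = √(1431/22.1) = 8.047 rad/s.
Critical damping c_c = 2√(k_eq·m) = 2√(1431 × 22.1) = 355.7 N·s/m, so ζ = c/c_c = 165/355.7 = 0.4639.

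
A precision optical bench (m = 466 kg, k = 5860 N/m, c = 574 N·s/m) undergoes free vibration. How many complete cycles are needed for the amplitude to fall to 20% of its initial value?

ζ = c/(2√(km)) = 574/(2√(5860 × 466)) = 574/3305 = 0.1737.
Logarithmic decrement δ = 2πζ/√(1 − ζ²) = 2π × 0.1737/√(1 − 0.0302) = 1.108.
x_n/x₀ = e^(−nδ) ≤ 0.2; take ln: n ≥ ln(1/0.2)/δ = 1.609/1.108 = 1.452.
So 2 complete cycles are required.

2 cycles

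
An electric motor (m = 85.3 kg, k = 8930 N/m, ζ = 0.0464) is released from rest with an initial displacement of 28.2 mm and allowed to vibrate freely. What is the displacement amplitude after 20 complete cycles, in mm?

Logarithmic decrement δ = 2πζ/√(1 − ζ²) = 2π × 0.04640/√(1 − 0.00215) = 0.2919.
After n cycles, x_n/x₀ = e^(−nδ), so x_20 = 28.2 × e^(−20 × 0.2919) = 28.2 × 0.002917 = 0.08227 mm.

0.0823 mm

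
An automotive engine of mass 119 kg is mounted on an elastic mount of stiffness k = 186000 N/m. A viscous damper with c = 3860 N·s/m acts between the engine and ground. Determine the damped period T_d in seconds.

ω_n = √(k/m) = √(186000/119) = 39.54 rad/s.
Critical damping c_c = 2√(k·m) = 2√(186000 × 119) = 9409 N·s/m, so ζ = c/c_c = 3860/9409 = 0.4102.
ω_d = ω_n√(1 − ζ²) = 39.54 × √(1 − 0.168) = 36.06 rad/s.
T_d = 2π/ω_d = 0.1743 s.

0.174 s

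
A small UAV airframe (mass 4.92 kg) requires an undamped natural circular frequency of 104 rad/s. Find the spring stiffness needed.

53200 N/m

k = m·ω_n² = 4.92 × 104.0² = 4.92 × 10820 = 53210 N/m.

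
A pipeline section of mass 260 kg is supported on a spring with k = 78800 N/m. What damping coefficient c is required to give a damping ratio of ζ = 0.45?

c_c = 2√(k·m) = 2√(78800 × 260) = 9053 N·s/m.
c = ζ·c_c = 0.45 × 9053 = 4074 N·s/m.

4070 N·s/m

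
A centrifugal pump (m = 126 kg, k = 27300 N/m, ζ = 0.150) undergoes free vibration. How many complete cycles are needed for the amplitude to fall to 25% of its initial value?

2 cycles

Logarithmic decrement δ = 2πζ/√(1 − ζ²) = 2π × 0.1500/√(1 − 0.0225) = 0.9533.
x_n/x₀ = e^(−nδ) ≤ 0.25; take ln: n ≥ ln(1/0.25)/δ = 1.386/0.9533 = 1.454.
So 2 complete cycles are required.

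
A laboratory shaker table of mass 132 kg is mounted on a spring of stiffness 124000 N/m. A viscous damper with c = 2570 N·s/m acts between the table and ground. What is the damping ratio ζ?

ω_n = √(k/m) = √(124000/132) = 30.65 rad/s.
Critical damping c_c = 2√(k·m) = 2√(124000 × 132) = 8091 N·s/m, so ζ = c/c_c = 2570/8091 = 0.3176.

0.318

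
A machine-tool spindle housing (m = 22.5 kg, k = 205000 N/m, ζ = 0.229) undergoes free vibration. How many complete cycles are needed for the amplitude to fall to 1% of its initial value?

Logarithmic decrement δ = 2πζ/√(1 − ζ²) = 2π × 0.2290/√(1 − 0.0524) = 1.478.
x_n/x₀ = e^(−nδ) ≤ 0.01; take ln: n ≥ ln(1/0.01)/δ = 4.605/1.478 = 3.116.
So 4 complete cycles are required.

4 cycles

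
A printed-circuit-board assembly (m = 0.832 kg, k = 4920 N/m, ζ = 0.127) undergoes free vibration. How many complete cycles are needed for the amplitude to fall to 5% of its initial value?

4 cycles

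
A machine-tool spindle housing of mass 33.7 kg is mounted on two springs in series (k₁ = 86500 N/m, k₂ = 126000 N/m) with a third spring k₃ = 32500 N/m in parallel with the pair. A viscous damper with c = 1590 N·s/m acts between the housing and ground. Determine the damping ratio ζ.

Series pair: k_s = k₁k₂/(k₁+k₂) = (86500)(126000)/(86500 + 126000) = 51290 N/m. In parallel with k₃: k_eq = 51290 + 32500 = 83790 N/m.
ω_n = √(k_eq/m) = √(83790/33.7) = 49.86 rad/s.
Critical damping c_c = 2√(k_eq·m) = 2√(83790 × 33.7) = 3361 N·s/m, so ζ = c/c_c = 1590/3361 = 0.4731.

0.473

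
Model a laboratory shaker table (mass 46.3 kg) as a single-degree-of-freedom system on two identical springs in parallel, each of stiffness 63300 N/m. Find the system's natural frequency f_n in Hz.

8.32 Hz

Parallel springs add: k_eq = 2 × 63300 = 126600 N/m.
ω_n = √(k_eq/m) = √(126600/46.3) = √2734 = 52.29 rad/s.
f_n = ω_n/(2π) = 52.29/6.283 = 8.322 Hz.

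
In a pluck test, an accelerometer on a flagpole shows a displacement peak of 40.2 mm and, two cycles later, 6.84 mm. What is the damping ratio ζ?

0.140

Logarithmic decrement δ = (1/n)·ln(x₀/x_n) = (1/2)·ln(40.2/6.84) = (1/2)·ln(5.877) = 0.8855.
ζ = δ/√(4π² + δ²) = 0.8855/√(39.48 + 0.784) = 0.8855/6.345 = 0.1396.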